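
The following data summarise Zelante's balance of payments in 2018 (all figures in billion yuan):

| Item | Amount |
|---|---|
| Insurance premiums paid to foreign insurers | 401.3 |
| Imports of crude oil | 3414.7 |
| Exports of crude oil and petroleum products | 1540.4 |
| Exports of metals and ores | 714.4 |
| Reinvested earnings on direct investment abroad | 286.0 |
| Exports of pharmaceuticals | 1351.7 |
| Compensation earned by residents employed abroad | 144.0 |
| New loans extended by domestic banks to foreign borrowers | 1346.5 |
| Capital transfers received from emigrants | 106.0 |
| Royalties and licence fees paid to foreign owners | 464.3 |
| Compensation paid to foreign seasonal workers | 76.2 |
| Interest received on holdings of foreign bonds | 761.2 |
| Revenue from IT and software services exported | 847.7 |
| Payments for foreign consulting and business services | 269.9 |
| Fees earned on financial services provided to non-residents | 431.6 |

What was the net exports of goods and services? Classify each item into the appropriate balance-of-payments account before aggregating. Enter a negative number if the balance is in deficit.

Goods: 714.4 + 1351.7 - 3414.7 + 1540.4 = 191.8
Services: 431.6 + 847.7 - 401.3 - 464.3 - 269.9 = 143.8
Trade balance = 191.8 + 143.8 = 335.6
(Excluded from the trade balance — primary income: reinvested earnings on direct investment abroad 286.0, compensation earned by residents employed abroad 144.0, compensation paid to foreign seasonal workers 76.2, interest received on holdings of foreign bonds 761.2; financial account: new loans extended by domestic banks to foreign borrowers 1346.5; capital account: capital transfers received from emigrants 106.0.)

335.6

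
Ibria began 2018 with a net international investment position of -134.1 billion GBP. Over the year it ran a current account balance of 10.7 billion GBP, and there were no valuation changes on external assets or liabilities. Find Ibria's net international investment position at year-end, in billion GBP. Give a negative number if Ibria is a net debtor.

-123.4

With no valuation effects, change in NIIP = current account = 10.7
End-of-year NIIP = -134.1 + 10.7 = -123.4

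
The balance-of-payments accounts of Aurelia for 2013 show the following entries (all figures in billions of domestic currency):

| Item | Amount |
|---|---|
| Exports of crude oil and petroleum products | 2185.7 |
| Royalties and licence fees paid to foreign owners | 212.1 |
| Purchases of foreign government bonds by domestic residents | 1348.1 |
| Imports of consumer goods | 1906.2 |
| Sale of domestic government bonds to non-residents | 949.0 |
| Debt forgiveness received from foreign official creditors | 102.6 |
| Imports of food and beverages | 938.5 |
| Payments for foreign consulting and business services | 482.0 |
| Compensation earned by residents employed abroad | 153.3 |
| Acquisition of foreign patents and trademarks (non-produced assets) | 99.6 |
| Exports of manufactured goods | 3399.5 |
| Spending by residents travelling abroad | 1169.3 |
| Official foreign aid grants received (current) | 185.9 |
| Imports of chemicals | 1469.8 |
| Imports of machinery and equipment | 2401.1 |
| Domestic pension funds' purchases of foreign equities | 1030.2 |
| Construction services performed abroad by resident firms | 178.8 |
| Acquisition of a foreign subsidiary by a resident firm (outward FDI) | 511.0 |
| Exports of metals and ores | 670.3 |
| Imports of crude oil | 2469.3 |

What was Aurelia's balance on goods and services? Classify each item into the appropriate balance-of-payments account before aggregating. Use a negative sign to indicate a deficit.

Goods: -2469.3 - 938.5 + 2185.7 - 1906.2 - 1469.8 + 670.3 - 2401.1 + 3399.5 = -2929.4
Services: -212.1 - 1169.3 - 482.0 + 178.8 = -1684.6
Trade balance = -2929.4 + (-1684.6) = -4614.0
(Excluded from the trade balance — financial account: purchases of foreign government bonds by domestic residents 1348.1, sale of domestic government bonds to non-residents 949.0, domestic pension funds' purchases of foreign equities 1030.2, acquisition of a foreign subsidiary by a resident firm (outward FDI) 511.0; capital account: debt forgiveness received from foreign official creditors 102.6, acquisition of foreign patents and trademarks (non-produced assets) 99.6; primary income: compensation earned by residents employed abroad 153.3; secondary income: official foreign aid grants received (current) 185.9.)

-4614.0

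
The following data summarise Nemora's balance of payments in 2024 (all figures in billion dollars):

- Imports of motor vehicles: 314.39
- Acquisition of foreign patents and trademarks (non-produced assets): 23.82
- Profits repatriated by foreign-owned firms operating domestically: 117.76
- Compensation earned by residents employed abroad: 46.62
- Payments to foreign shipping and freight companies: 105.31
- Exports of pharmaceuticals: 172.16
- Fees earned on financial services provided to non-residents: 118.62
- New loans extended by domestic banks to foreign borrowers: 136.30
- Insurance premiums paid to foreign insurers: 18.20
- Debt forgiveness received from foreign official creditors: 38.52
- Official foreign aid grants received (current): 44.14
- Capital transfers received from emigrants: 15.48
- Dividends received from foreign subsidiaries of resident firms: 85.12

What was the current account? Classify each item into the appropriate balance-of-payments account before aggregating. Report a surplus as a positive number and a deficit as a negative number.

-89.00

Goods: 172.16 - 314.39 = -142.23
Services: 118.62 - 105.31 - 18.20 = -4.89
Primary income: 46.62 - 117.76 + 85.12 = 13.98
Secondary income: 44.14
Current account = (-142.23) + (-4.89) + 13.98 + 44.14 = -89.00
(Excluded from the current account — capital account: acquisition of foreign patents and trademarks (non-produced assets) 23.82, debt forgiveness received from foreign official creditors 38.52, capital transfers received from emigrants 15.48; financial account: new loans extended by domestic banks to foreign borrowers 136.30.)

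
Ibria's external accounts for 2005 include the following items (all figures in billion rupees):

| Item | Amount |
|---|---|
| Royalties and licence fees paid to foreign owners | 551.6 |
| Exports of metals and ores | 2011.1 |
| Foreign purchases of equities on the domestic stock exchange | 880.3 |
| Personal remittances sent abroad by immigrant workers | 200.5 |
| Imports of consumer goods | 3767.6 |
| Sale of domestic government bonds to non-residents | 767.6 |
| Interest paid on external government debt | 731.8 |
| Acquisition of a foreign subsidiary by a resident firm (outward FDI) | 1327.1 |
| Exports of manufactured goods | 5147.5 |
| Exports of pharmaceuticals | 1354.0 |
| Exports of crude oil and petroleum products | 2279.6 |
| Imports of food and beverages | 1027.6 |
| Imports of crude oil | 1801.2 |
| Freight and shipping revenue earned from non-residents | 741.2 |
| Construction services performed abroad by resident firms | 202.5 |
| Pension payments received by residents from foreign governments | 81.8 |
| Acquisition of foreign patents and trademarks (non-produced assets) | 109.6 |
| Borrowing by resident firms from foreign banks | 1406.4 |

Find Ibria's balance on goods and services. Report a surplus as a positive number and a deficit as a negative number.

Goods: 5147.5 - 1027.6 - 1801.2 + 2011.1 + 2279.6 - 3767.6 + 1354.0 = 4195.8
Services: 202.5 + 741.2 - 551.6 = 392.1
Trade balance = 4195.8 + 392.1 = 4587.9
(Excluded from the trade balance — financial account: foreign purchases of equities on the domestic stock exchange 880.3, sale of domestic government bonds to non-residents 767.6, acquisition of a foreign subsidiary by a resident firm (outward FDI) 1327.1, borrowing by resident firms from foreign banks 1406.4; secondary income: personal remittances sent abroad by immigrant workers 200.5, pension payments received by residents from foreign governments 81.8; primary income: interest paid on external government debt 731.8; capital account: acquisition of foreign patents and trademarks (non-produced assets) 109.6.)

4587.9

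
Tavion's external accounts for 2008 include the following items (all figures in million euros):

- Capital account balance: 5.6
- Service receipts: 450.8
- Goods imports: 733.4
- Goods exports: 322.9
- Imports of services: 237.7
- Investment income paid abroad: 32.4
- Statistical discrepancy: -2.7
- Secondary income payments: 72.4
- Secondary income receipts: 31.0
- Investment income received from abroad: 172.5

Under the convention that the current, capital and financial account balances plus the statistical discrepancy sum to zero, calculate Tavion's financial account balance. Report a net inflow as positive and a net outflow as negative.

Goods balance = 322.9 - 733.4 = -410.5
Services balance = 450.8 - 237.7 = 213.1
Trade balance (goods + services) = -410.5 + 213.1 = -197.4
Net primary income = 172.5 - 32.4 = 140.1
Net secondary income = 31.0 - 72.4 = -41.4
Current account = -197.4 + 140.1 + (-41.4) = -98.7
Financial account = -(-98.7 + 5.6 + (-2.7)) = 95.8

95.8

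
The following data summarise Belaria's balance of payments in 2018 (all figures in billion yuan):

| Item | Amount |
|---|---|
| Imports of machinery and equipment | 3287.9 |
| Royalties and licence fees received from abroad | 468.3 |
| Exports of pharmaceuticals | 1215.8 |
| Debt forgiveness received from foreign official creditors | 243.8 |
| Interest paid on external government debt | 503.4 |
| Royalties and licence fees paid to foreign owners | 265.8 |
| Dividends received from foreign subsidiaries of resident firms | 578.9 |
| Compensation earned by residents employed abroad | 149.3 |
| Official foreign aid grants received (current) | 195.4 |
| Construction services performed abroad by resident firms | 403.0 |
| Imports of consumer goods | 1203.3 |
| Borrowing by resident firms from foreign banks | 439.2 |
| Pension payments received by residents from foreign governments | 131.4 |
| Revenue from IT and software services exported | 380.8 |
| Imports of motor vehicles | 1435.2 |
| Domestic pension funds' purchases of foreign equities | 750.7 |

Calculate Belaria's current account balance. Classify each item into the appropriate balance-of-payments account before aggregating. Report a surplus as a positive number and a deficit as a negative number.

-3172.7

Goods: -1203.3 - 1435.2 + 1215.8 - 3287.9 = -4710.6
Services: 468.3 - 265.8 + 380.8 + 403.0 = 986.3
Primary income: 578.9 + 149.3 - 503.4 = 224.8
Secondary income: 195.4 + 131.4 = 326.8
Current account = (-4710.6) + 986.3 + 224.8 + 326.8 = -3172.7
(Excluded from the current account — capital account: debt forgiveness received from foreign official creditors 243.8; financial account: borrowing by resident firms from foreign banks 439.2, domestic pension funds' purchases of foreign equities 750.7.)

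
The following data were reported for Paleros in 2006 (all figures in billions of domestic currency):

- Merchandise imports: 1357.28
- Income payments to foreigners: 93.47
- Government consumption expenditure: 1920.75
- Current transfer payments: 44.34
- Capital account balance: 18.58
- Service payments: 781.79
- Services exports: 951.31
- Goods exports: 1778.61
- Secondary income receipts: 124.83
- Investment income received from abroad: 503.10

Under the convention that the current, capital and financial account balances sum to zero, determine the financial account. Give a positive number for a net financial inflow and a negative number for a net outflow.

Goods balance = 1778.61 - 1357.28 = 421.33
Services balance = 951.31 - 781.79 = 169.52
Trade balance (goods + services) = 421.33 + 169.52 = 590.85
Net primary income = 503.10 - 93.47 = 409.63
Net secondary income = 124.83 - 44.34 = 80.49
Current account = 590.85 + 409.63 + 80.49 = 1080.97
Financial account = -(1080.97 + 18.58) = -1099.55

-1099.55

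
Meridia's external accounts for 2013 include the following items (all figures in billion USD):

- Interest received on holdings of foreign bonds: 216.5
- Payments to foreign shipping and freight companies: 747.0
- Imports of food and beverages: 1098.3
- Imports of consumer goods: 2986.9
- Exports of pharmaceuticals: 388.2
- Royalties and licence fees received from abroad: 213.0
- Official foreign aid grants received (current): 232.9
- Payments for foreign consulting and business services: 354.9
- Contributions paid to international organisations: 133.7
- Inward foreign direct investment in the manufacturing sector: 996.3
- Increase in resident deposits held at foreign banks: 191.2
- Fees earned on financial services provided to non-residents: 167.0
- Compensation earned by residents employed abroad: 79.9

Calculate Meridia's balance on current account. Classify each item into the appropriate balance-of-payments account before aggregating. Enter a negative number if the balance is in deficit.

Goods: -1098.3 - 2986.9 + 388.2 = -3697.0
Services: -354.9 + 213.0 - 747.0 + 167.0 = -721.9
Primary income: 216.5 + 79.9 = 296.4
Secondary income: -133.7 + 232.9 = 99.2
Current account = (-3697.0) + (-721.9) + 296.4 + 99.2 = -4023.3
(Excluded from the current account — financial account: inward foreign direct investment in the manufacturing sector 996.3, increase in resident deposits held at foreign banks 191.2.)

-4023.3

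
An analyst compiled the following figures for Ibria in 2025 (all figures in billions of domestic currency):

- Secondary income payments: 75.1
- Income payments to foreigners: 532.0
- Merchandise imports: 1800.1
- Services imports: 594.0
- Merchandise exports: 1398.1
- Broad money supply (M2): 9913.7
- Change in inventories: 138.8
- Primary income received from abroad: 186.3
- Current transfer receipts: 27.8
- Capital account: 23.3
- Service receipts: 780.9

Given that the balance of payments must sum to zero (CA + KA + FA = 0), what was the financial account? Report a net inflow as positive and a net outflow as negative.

Goods balance = 1398.1 - 1800.1 = -402.0
Services balance = 780.9 - 594.0 = 186.9
Trade balance (goods + services) = -402.0 + 186.9 = -215.1
Net primary income = 186.3 - 532.0 = -345.7
Net secondary income = 27.8 - 75.1 = -47.3
Current account = -215.1 + (-345.7) + (-47.3) = -608.1
Financial account = -(-608.1 + 23.3) = 584.8

584.8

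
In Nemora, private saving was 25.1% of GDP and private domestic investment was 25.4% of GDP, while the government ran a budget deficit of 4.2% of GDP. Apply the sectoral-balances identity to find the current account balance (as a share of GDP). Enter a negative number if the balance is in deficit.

-4.5

By the sectoral-balances identity, CA = (S_private - I) + (T - G).
Private balance = 25.1 - 25.4 = -0.3
Government balance (T - G) = -4.2
CA = -0.3 + (-4.2) = -4.5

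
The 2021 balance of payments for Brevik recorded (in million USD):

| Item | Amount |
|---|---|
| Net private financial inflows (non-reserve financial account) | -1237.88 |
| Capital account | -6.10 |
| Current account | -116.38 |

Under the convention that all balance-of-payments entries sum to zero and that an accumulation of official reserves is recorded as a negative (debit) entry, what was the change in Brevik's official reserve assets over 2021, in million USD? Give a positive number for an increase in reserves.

-1360.36

Official reserve transactions balance = -((-116.38) + (-6.10) + (-1237.88)) = 1360.36
An accumulation of reserves is recorded as a debit (negative entry), so the change in the stock of reserves is the negative of that balance.
Change in official reserves = -(1360.36) = -1360.36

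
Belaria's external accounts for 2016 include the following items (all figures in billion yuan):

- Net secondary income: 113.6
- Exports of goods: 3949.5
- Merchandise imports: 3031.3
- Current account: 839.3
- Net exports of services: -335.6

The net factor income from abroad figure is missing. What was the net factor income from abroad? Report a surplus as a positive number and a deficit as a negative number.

143.1

Current account = goods balance + services balance + net primary income + net secondary income
Sum of the known components = 696.2
Net factor income from abroad = CA - (known components) = 839.3 - 696.2 = 143.1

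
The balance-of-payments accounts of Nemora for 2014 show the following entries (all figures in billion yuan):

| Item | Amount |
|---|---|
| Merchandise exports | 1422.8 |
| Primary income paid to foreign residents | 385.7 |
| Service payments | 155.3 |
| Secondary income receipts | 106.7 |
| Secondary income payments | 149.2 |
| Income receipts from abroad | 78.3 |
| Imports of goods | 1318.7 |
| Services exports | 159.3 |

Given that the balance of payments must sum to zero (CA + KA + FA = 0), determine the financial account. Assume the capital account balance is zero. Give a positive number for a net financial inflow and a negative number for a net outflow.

Goods balance = 1422.8 - 1318.7 = 104.1
Services balance = 159.3 - 155.3 = 4.0
Trade balance (goods + services) = 104.1 + 4.0 = 108.1
Net primary income = 78.3 - 385.7 = -307.4
Net secondary income = 106.7 - 149.2 = -42.5
Current account = 108.1 + (-307.4) + (-42.5) = -241.8
Financial account = -(-241.8) = 241.8

241.8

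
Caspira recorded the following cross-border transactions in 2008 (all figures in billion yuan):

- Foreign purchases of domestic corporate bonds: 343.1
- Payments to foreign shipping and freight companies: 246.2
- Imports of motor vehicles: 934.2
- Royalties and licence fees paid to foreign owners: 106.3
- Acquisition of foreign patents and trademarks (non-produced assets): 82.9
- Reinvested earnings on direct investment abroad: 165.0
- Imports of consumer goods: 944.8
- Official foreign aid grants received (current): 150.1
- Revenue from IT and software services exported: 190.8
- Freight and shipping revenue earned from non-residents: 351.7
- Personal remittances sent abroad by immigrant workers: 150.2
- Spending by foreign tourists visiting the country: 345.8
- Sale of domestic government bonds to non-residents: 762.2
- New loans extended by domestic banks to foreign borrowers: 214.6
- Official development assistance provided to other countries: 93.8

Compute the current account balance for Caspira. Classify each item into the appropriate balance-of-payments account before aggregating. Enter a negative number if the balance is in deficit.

-1272.1

Goods: -944.8 - 934.2 = -1879.0
Services: 190.8 + 345.8 - 106.3 + 351.7 - 246.2 = 535.8
Primary income: 165.0
Secondary income: 150.1 - 93.8 - 150.2 = -93.9
Current account = (-1879.0) + 535.8 + 165.0 + (-93.9) = -1272.1
(Excluded from the current account — financial account: foreign purchases of domestic corporate bonds 343.1, sale of domestic government bonds to non-residents 762.2, new loans extended by domestic banks to foreign borrowers 214.6; capital account: acquisition of foreign patents and trademarks (non-produced assets) 82.9.)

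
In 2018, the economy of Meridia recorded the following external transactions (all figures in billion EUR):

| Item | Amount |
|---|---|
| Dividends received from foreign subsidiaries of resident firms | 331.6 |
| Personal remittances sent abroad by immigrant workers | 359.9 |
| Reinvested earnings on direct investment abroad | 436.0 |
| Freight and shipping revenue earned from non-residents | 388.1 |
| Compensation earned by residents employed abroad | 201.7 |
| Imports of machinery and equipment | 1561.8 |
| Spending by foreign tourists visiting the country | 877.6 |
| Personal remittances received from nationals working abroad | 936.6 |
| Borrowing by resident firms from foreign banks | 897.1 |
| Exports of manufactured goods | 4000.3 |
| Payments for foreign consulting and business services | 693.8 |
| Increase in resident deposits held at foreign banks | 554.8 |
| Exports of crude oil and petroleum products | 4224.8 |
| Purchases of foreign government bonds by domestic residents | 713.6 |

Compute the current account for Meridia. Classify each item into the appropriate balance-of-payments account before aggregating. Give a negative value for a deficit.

Goods: 4224.8 + 4000.3 - 1561.8 = 6663.3
Services: -693.8 + 388.1 + 877.6 = 571.9
Primary income: 331.6 + 201.7 + 436.0 = 969.3
Secondary income: 936.6 - 359.9 = 576.7
Current account = 6663.3 + 571.9 + 969.3 + 576.7 = 8781.2
(Excluded from the current account — financial account: borrowing by resident firms from foreign banks 897.1, increase in resident deposits held at foreign banks 554.8, purchases of foreign government bonds by domestic residents 713.6.)

8781.2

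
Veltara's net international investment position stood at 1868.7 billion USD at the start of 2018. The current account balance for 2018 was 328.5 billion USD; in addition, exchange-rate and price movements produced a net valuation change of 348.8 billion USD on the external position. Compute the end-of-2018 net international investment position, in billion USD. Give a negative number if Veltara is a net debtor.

Change in NIIP = current account + net valuation change = 328.5 + 348.8 = 677.3
End-of-year NIIP = 1868.7 + 677.3 = 2546.0

2546.0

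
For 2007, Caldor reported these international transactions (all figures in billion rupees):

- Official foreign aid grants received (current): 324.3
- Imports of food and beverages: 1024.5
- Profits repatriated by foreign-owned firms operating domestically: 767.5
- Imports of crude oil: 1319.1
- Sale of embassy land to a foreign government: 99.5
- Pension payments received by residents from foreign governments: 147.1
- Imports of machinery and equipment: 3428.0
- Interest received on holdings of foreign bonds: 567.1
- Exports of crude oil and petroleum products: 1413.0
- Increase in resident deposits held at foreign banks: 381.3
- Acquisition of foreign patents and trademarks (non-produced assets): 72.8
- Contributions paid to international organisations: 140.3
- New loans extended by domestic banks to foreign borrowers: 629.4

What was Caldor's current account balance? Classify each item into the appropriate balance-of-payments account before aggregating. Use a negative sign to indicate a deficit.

-4227.9

Goods: 1413.0 - 1024.5 - 3428.0 - 1319.1 = -4358.6
Primary income: -767.5 + 567.1 = -200.4
Secondary income: -140.3 + 324.3 + 147.1 = 331.1
Current account = (-4358.6) + (-200.4) + 331.1 = -4227.9
(Excluded from the current account — capital account: sale of embassy land to a foreign government 99.5, acquisition of foreign patents and trademarks (non-produced assets) 72.8; financial account: increase in resident deposits held at foreign banks 381.3, new loans extended by domestic banks to foreign borrowers 629.4.)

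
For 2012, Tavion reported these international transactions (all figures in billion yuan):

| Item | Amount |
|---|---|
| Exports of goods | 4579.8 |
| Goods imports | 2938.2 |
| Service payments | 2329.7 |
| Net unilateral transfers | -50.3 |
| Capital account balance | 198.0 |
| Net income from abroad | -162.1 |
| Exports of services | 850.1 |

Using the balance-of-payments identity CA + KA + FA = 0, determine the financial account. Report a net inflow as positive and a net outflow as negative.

Goods balance = 4579.8 - 2938.2 = 1641.6
Services balance = 850.1 - 2329.7 = -1479.6
Trade balance (goods + services) = 1641.6 + (-1479.6) = 162.0
Net primary income = -162.1
Net secondary income = -50.3
Current account = 162.0 + (-162.1) + (-50.3) = -50.4
Financial account = -(-50.4 + 198.0) = -147.6

-147.6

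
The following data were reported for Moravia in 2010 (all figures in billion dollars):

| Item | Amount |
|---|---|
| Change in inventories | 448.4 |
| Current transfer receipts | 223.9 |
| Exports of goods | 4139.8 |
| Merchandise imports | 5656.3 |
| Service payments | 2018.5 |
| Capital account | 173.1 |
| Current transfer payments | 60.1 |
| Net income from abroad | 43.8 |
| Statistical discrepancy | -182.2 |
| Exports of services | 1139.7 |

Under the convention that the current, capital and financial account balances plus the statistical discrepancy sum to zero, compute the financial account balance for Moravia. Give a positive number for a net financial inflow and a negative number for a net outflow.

Goods balance = 4139.8 - 5656.3 = -1516.5
Services balance = 1139.7 - 2018.5 = -878.8
Trade balance (goods + services) = -1516.5 + (-878.8) = -2395.3
Net primary income = 43.8
Net secondary income = 223.9 - 60.1 = 163.8
Current account = -2395.3 + 43.8 + 163.8 = -2187.7
Financial account = -(-2187.7 + 173.1 + (-182.2)) = 2196.8

2196.8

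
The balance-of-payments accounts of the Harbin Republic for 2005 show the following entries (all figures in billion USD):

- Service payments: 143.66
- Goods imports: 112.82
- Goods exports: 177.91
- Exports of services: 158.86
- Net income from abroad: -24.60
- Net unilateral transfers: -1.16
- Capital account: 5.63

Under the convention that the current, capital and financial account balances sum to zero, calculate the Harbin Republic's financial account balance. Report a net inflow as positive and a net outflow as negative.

-60.16

Goods balance = 177.91 - 112.82 = 65.09
Services balance = 158.86 - 143.66 = 15.20
Trade balance (goods + services) = 65.09 + 15.20 = 80.29
Net primary income = -24.60
Net secondary income = -1.16
Current account = 80.29 + (-24.60) + (-1.16) = 54.53
Financial account = -(54.53 + 5.63) = -60.16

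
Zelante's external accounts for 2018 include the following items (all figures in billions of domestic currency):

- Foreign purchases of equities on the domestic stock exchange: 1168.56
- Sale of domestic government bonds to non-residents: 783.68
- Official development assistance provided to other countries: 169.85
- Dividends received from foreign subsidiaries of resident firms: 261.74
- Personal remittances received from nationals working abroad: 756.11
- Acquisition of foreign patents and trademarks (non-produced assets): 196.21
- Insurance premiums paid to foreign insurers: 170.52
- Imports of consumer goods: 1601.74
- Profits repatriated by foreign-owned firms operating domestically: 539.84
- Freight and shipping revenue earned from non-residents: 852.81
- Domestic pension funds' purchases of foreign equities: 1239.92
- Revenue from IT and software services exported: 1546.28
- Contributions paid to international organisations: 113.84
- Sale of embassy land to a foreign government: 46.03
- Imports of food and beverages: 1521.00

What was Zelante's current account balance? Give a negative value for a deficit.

Goods: -1601.74 - 1521.00 = -3122.74
Services: 1546.28 - 170.52 + 852.81 = 2228.57
Primary income: 261.74 - 539.84 = -278.10
Secondary income: 756.11 - 169.85 - 113.84 = 472.42
Current account = (-3122.74) + 2228.57 + (-278.10) + 472.42 = -699.85
(Excluded from the current account — financial account: foreign purchases of equities on the domestic stock exchange 1168.56, sale of domestic government bonds to non-residents 783.68, domestic pension funds' purchases of foreign equities 1239.92; capital account: acquisition of foreign patents and trademarks (non-produced assets) 196.21, sale of embassy land to a foreign government 46.03.)

-699.85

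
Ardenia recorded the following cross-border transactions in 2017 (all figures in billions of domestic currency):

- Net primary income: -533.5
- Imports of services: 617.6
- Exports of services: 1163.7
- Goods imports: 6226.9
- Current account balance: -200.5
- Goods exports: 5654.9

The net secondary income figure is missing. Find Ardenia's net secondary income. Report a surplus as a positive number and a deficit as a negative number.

Current account = goods balance + services balance + net primary income + net secondary income
Sum of the known components = -559.4
Net secondary income = CA - (known components) = -200.5 - (-559.4) = 358.9

358.9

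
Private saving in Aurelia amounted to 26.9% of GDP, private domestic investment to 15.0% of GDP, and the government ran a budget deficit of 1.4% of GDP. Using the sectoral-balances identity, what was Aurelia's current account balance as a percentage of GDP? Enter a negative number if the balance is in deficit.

By the sectoral-balances identity, CA = (S_private - I) + (T - G).
Private balance = 26.9 - 15.0 = 11.9
Government balance (T - G) = -1.4
CA = 11.9 + (-1.4) = 10.5

10.5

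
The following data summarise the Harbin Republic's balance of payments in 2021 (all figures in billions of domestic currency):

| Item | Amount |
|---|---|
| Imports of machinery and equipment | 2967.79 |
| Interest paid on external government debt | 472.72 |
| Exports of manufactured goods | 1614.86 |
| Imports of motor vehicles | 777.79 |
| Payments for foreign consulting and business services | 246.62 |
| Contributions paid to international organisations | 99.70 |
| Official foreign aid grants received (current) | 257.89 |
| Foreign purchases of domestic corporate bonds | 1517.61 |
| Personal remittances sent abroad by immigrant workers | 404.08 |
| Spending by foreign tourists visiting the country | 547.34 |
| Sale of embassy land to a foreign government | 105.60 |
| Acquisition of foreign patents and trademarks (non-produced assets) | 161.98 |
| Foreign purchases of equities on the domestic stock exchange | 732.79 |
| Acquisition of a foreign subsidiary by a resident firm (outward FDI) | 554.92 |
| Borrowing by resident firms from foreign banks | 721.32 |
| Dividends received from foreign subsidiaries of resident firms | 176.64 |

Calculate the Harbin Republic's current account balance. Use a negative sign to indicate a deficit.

-2371.97

Goods: -777.79 - 2967.79 + 1614.86 = -2130.72
Services: 547.34 - 246.62 = 300.72
Primary income: -472.72 + 176.64 = -296.08
Secondary income: 257.89 - 99.70 - 404.08 = -245.89
Current account = (-2130.72) + 300.72 + (-296.08) + (-245.89) = -2371.97
(Excluded from the current account — financial account: foreign purchases of domestic corporate bonds 1517.61, foreign purchases of equities on the domestic stock exchange 732.79, acquisition of a foreign subsidiary by a resident firm (outward FDI) 554.92, borrowing by resident firms from foreign banks 721.32; capital account: sale of embassy land to a foreign government 105.60, acquisition of foreign patents and trademarks (non-produced assets) 161.98.)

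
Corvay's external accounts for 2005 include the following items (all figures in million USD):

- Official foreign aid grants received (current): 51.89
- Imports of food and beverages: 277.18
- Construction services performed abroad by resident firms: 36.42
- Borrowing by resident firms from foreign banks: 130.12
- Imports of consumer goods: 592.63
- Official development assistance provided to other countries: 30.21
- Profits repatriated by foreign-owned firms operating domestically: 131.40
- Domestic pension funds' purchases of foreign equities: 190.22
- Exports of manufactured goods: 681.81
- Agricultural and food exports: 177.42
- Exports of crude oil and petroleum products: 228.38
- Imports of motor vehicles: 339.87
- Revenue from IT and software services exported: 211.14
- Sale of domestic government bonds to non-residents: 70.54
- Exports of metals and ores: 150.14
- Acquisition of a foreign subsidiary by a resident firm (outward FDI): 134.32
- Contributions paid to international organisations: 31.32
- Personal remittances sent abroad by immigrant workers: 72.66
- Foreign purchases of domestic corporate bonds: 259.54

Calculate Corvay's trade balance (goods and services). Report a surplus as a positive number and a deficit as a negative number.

Goods: 681.81 + 150.14 - 592.63 + 228.38 - 339.87 - 277.18 + 177.42 = 28.07
Services: 36.42 + 211.14 = 247.56
Trade balance = 28.07 + 247.56 = 275.63
(Excluded from the trade balance — secondary income: official foreign aid grants received (current) 51.89, official development assistance provided to other countries 30.21, contributions paid to international organisations 31.32, personal remittances sent abroad by immigrant workers 72.66; financial account: borrowing by resident firms from foreign banks 130.12, domestic pension funds' purchases of foreign equities 190.22, sale of domestic government bonds to non-residents 70.54, acquisition of a foreign subsidiary by a resident firm (outward FDI) 134.32, foreign purchases of domestic corporate bonds 259.54; primary income: profits repatriated by foreign-owned firms operating domestically 131.40.)

275.63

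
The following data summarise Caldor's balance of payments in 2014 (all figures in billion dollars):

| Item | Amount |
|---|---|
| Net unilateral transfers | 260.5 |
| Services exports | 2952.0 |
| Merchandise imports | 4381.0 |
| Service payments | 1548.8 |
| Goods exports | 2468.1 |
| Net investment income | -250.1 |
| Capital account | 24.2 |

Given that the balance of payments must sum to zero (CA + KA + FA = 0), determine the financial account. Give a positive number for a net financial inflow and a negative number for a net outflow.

Goods balance = 2468.1 - 4381.0 = -1912.9
Services balance = 2952.0 - 1548.8 = 1403.2
Trade balance (goods + services) = -1912.9 + 1403.2 = -509.7
Net primary income = -250.1
Net secondary income = 260.5
Current account = -509.7 + (-250.1) + 260.5 = -499.3
Financial account = -(-499.3 + 24.2) = 475.1

475.1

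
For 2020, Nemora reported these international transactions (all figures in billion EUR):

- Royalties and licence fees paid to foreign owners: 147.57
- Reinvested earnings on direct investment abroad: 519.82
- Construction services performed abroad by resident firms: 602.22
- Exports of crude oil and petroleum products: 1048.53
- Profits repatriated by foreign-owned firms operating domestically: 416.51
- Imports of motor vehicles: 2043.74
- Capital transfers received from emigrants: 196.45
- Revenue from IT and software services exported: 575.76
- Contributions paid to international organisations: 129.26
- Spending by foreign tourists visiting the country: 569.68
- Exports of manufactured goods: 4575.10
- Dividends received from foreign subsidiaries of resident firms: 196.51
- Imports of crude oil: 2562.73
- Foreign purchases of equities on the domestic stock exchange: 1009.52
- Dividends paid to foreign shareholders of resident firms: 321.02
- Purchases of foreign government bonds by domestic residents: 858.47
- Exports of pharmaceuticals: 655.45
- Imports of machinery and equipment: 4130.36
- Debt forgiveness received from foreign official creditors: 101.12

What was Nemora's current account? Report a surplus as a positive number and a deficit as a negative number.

Goods: -2562.73 - 4130.36 + 655.45 + 4575.10 - 2043.74 + 1048.53 = -2457.75
Services: 569.68 + 602.22 - 147.57 + 575.76 = 1600.09
Primary income: 196.51 - 416.51 - 321.02 + 519.82 = -21.20
Secondary income: -129.26
Current account = (-2457.75) + 1600.09 + (-21.20) + (-129.26) = -1008.12
(Excluded from the current account — capital account: capital transfers received from emigrants 196.45, debt forgiveness received from foreign official creditors 101.12; financial account: foreign purchases of equities on the domestic stock exchange 1009.52, purchases of foreign government bonds by domestic residents 858.47.)

-1008.12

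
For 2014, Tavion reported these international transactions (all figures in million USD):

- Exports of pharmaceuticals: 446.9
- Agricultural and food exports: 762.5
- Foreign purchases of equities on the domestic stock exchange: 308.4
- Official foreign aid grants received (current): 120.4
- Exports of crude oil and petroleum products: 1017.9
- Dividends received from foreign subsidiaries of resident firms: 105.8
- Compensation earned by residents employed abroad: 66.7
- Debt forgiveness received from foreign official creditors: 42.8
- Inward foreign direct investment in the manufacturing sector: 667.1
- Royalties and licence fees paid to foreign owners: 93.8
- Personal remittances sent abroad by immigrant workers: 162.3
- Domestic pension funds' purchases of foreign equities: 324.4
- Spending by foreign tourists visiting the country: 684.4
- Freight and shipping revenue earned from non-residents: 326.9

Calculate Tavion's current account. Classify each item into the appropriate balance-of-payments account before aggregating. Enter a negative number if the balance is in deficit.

3275.4

Goods: 1017.9 + 446.9 + 762.5 = 2227.3
Services: -93.8 + 326.9 + 684.4 = 917.5
Primary income: 105.8 + 66.7 = 172.5
Secondary income: -162.3 + 120.4 = -41.9
Current account = 2227.3 + 917.5 + 172.5 + (-41.9) = 3275.4
(Excluded from the current account — financial account: foreign purchases of equities on the domestic stock exchange 308.4, inward foreign direct investment in the manufacturing sector 667.1, domestic pension funds' purchases of foreign equities 324.4; capital account: debt forgiveness received from foreign official creditors 42.8.)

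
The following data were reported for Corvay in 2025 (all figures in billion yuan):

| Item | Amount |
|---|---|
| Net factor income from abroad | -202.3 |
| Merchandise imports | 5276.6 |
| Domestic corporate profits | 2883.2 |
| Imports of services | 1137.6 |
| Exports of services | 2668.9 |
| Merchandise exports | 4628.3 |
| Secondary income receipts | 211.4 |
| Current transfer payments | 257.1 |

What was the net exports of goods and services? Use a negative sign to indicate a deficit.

Goods balance = 4628.3 - 5276.6 = -648.3
Services balance = 2668.9 - 1137.6 = 1531.3
Trade balance (goods + services) = -648.3 + 1531.3 = 883.0

883.0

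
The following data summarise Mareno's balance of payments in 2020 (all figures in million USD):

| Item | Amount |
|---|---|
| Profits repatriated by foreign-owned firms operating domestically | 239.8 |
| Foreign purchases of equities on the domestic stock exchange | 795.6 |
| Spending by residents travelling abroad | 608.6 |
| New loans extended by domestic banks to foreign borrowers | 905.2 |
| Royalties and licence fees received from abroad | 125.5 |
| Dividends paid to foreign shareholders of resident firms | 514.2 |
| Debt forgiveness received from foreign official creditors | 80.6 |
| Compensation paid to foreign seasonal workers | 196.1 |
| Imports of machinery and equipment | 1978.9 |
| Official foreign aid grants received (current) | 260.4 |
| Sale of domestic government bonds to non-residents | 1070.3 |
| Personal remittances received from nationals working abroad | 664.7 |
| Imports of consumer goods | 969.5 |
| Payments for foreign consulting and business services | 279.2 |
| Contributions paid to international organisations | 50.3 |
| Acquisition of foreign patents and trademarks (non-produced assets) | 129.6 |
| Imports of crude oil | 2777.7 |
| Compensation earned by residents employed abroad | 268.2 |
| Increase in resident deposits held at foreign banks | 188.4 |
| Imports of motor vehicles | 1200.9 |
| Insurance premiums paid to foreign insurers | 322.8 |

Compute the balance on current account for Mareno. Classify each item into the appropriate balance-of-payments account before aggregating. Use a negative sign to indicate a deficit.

-7819.2

Goods: -1200.9 - 1978.9 - 2777.7 - 969.5 = -6927.0
Services: 125.5 - 322.8 - 279.2 - 608.6 = -1085.1
Primary income: -239.8 + 268.2 - 514.2 - 196.1 = -681.9
Secondary income: 260.4 + 664.7 - 50.3 = 874.8
Current account = (-6927.0) + (-1085.1) + (-681.9) + 874.8 = -7819.2
(Excluded from the current account — financial account: foreign purchases of equities on the domestic stock exchange 795.6, new loans extended by domestic banks to foreign borrowers 905.2, sale of domestic government bonds to non-residents 1070.3, increase in resident deposits held at foreign banks 188.4; capital account: debt forgiveness received from foreign official creditors 80.6, acquisition of foreign patents and trademarks (non-produced assets) 129.6.)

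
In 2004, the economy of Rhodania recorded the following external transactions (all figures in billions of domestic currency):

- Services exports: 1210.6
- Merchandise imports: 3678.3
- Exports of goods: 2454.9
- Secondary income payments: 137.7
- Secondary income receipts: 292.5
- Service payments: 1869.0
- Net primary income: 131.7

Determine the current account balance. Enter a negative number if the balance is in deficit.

Goods balance = 2454.9 - 3678.3 = -1223.4
Services balance = 1210.6 - 1869.0 = -658.4
Trade balance (goods + services) = -1223.4 + (-658.4) = -1881.8
Net primary income = 131.7
Net secondary income = 292.5 - 137.7 = 154.8
Current account = -1881.8 + 131.7 + 154.8 = -1595.3

-1595.3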